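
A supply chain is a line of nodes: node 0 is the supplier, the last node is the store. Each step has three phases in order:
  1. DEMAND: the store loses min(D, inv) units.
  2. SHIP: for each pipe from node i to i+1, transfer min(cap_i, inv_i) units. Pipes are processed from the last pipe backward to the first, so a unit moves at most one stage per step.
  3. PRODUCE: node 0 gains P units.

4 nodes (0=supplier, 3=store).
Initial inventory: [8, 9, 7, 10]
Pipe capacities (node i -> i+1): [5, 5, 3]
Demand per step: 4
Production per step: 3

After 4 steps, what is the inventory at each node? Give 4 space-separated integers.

Step 1: demand=4,sold=4 ship[2->3]=3 ship[1->2]=5 ship[0->1]=5 prod=3 -> inv=[6 9 9 9]
Step 2: demand=4,sold=4 ship[2->3]=3 ship[1->2]=5 ship[0->1]=5 prod=3 -> inv=[4 9 11 8]
Step 3: demand=4,sold=4 ship[2->3]=3 ship[1->2]=5 ship[0->1]=4 prod=3 -> inv=[3 8 13 7]
Step 4: demand=4,sold=4 ship[2->3]=3 ship[1->2]=5 ship[0->1]=3 prod=3 -> inv=[3 6 15 6]

3 6 15 6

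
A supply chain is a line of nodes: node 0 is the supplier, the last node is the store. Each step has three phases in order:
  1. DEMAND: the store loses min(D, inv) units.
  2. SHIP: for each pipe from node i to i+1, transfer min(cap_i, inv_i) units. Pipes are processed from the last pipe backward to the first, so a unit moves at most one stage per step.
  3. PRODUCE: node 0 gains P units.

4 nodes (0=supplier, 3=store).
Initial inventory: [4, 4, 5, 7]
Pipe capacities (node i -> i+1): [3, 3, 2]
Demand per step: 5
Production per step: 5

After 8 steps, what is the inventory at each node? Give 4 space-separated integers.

Step 1: demand=5,sold=5 ship[2->3]=2 ship[1->2]=3 ship[0->1]=3 prod=5 -> inv=[6 4 6 4]
Step 2: demand=5,sold=4 ship[2->3]=2 ship[1->2]=3 ship[0->1]=3 prod=5 -> inv=[8 4 7 2]
Step 3: demand=5,sold=2 ship[2->3]=2 ship[1->2]=3 ship[0->1]=3 prod=5 -> inv=[10 4 8 2]
Step 4: demand=5,sold=2 ship[2->3]=2 ship[1->2]=3 ship[0->1]=3 prod=5 -> inv=[12 4 9 2]
Step 5: demand=5,sold=2 ship[2->3]=2 ship[1->2]=3 ship[0->1]=3 prod=5 -> inv=[14 4 10 2]
Step 6: demand=5,sold=2 ship[2->3]=2 ship[1->2]=3 ship[0->1]=3 prod=5 -> inv=[16 4 11 2]
Step 7: demand=5,sold=2 ship[2->3]=2 ship[1->2]=3 ship[0->1]=3 prod=5 -> inv=[18 4 12 2]
Step 8: demand=5,sold=2 ship[2->3]=2 ship[1->2]=3 ship[0->1]=3 prod=5 -> inv=[20 4 13 2]

20 4 13 2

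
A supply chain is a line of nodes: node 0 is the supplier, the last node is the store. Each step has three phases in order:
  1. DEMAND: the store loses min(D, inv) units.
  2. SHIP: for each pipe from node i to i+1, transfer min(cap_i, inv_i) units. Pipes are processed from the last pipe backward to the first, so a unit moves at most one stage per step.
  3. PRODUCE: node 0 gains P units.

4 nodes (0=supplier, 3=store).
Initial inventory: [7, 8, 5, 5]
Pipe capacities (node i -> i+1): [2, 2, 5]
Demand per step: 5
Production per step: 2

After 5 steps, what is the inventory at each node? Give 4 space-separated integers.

Step 1: demand=5,sold=5 ship[2->3]=5 ship[1->2]=2 ship[0->1]=2 prod=2 -> inv=[7 8 2 5]
Step 2: demand=5,sold=5 ship[2->3]=2 ship[1->2]=2 ship[0->1]=2 prod=2 -> inv=[7 8 2 2]
Step 3: demand=5,sold=2 ship[2->3]=2 ship[1->2]=2 ship[0->1]=2 prod=2 -> inv=[7 8 2 2]
Step 4: demand=5,sold=2 ship[2->3]=2 ship[1->2]=2 ship[0->1]=2 prod=2 -> inv=[7 8 2 2]
Step 5: demand=5,sold=2 ship[2->3]=2 ship[1->2]=2 ship[0->1]=2 prod=2 -> inv=[7 8 2 2]

7 8 2 2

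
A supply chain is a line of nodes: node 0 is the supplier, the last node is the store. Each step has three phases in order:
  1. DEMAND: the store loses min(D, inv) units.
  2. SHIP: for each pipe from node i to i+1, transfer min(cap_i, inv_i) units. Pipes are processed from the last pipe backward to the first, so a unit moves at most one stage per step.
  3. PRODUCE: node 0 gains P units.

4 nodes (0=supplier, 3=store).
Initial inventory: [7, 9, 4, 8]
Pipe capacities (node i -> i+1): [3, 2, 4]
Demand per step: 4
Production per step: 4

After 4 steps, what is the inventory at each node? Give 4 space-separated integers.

Step 1: demand=4,sold=4 ship[2->3]=4 ship[1->2]=2 ship[0->1]=3 prod=4 -> inv=[8 10 2 8]
Step 2: demand=4,sold=4 ship[2->3]=2 ship[1->2]=2 ship[0->1]=3 prod=4 -> inv=[9 11 2 6]
Step 3: demand=4,sold=4 ship[2->3]=2 ship[1->2]=2 ship[0->1]=3 prod=4 -> inv=[10 12 2 4]
Step 4: demand=4,sold=4 ship[2->3]=2 ship[1->2]=2 ship[0->1]=3 prod=4 -> inv=[11 13 2 2]

11 13 2 2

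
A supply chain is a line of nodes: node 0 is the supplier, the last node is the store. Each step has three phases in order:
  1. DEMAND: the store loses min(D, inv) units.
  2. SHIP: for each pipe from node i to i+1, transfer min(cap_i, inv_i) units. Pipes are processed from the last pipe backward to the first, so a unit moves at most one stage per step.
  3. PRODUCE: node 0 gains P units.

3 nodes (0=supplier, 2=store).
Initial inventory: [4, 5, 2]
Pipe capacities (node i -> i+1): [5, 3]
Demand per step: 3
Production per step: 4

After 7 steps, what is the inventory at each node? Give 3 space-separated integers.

Step 1: demand=3,sold=2 ship[1->2]=3 ship[0->1]=4 prod=4 -> inv=[4 6 3]
Step 2: demand=3,sold=3 ship[1->2]=3 ship[0->1]=4 prod=4 -> inv=[4 7 3]
Step 3: demand=3,sold=3 ship[1->2]=3 ship[0->1]=4 prod=4 -> inv=[4 8 3]
Step 4: demand=3,sold=3 ship[1->2]=3 ship[0->1]=4 prod=4 -> inv=[4 9 3]
Step 5: demand=3,sold=3 ship[1->2]=3 ship[0->1]=4 prod=4 -> inv=[4 10 3]
Step 6: demand=3,sold=3 ship[1->2]=3 ship[0->1]=4 prod=4 -> inv=[4 11 3]
Step 7: demand=3,sold=3 ship[1->2]=3 ship[0->1]=4 prod=4 -> inv=[4 12 3]

4 12 3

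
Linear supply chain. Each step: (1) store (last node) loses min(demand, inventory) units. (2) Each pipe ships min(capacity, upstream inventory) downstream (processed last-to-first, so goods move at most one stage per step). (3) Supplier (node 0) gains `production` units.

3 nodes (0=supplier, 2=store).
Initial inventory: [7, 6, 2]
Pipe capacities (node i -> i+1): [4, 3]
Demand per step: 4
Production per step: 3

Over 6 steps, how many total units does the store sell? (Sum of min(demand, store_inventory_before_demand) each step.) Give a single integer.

Answer: 17

Derivation:
Step 1: sold=2 (running total=2) -> [6 7 3]
Step 2: sold=3 (running total=5) -> [5 8 3]
Step 3: sold=3 (running total=8) -> [4 9 3]
Step 4: sold=3 (running total=11) -> [3 10 3]
Step 5: sold=3 (running total=14) -> [3 10 3]
Step 6: sold=3 (running total=17) -> [3 10 3]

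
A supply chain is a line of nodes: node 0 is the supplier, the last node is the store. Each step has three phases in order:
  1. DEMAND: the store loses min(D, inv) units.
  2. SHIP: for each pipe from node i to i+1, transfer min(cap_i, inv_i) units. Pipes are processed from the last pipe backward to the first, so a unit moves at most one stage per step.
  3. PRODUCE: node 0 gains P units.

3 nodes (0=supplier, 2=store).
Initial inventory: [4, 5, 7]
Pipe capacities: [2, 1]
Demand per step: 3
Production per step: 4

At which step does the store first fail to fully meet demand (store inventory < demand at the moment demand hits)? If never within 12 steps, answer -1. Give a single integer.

Step 1: demand=3,sold=3 ship[1->2]=1 ship[0->1]=2 prod=4 -> [6 6 5]
Step 2: demand=3,sold=3 ship[1->2]=1 ship[0->1]=2 prod=4 -> [8 7 3]
Step 3: demand=3,sold=3 ship[1->2]=1 ship[0->1]=2 prod=4 -> [10 8 1]
Step 4: demand=3,sold=1 ship[1->2]=1 ship[0->1]=2 prod=4 -> [12 9 1]
Step 5: demand=3,sold=1 ship[1->2]=1 ship[0->1]=2 prod=4 -> [14 10 1]
Step 6: demand=3,sold=1 ship[1->2]=1 ship[0->1]=2 prod=4 -> [16 11 1]
Step 7: demand=3,sold=1 ship[1->2]=1 ship[0->1]=2 prod=4 -> [18 12 1]
Step 8: demand=3,sold=1 ship[1->2]=1 ship[0->1]=2 prod=4 -> [20 13 1]
Step 9: demand=3,sold=1 ship[1->2]=1 ship[0->1]=2 prod=4 -> [22 14 1]
Step 10: demand=3,sold=1 ship[1->2]=1 ship[0->1]=2 prod=4 -> [24 15 1]
Step 11: demand=3,sold=1 ship[1->2]=1 ship[0->1]=2 prod=4 -> [26 16 1]
Step 12: demand=3,sold=1 ship[1->2]=1 ship[0->1]=2 prod=4 -> [28 17 1]
First stockout at step 4

4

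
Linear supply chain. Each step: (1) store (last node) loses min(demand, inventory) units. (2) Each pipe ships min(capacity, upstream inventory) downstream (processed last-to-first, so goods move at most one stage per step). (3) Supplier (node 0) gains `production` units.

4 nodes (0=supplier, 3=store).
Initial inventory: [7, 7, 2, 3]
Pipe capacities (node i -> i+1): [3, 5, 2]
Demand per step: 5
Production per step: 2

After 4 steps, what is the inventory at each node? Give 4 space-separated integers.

Step 1: demand=5,sold=3 ship[2->3]=2 ship[1->2]=5 ship[0->1]=3 prod=2 -> inv=[6 5 5 2]
Step 2: demand=5,sold=2 ship[2->3]=2 ship[1->2]=5 ship[0->1]=3 prod=2 -> inv=[5 3 8 2]
Step 3: demand=5,sold=2 ship[2->3]=2 ship[1->2]=3 ship[0->1]=3 prod=2 -> inv=[4 3 9 2]
Step 4: demand=5,sold=2 ship[2->3]=2 ship[1->2]=3 ship[0->1]=3 prod=2 -> inv=[3 3 10 2]

3 3 10 2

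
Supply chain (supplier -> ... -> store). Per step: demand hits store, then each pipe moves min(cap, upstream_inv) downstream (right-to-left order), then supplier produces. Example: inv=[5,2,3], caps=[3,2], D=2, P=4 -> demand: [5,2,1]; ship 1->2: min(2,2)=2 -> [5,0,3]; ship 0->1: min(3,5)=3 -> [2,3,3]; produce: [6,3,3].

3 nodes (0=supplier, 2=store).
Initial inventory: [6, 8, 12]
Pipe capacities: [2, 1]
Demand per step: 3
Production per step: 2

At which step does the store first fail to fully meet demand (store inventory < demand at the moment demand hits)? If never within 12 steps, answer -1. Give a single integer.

Step 1: demand=3,sold=3 ship[1->2]=1 ship[0->1]=2 prod=2 -> [6 9 10]
Step 2: demand=3,sold=3 ship[1->2]=1 ship[0->1]=2 prod=2 -> [6 10 8]
Step 3: demand=3,sold=3 ship[1->2]=1 ship[0->1]=2 prod=2 -> [6 11 6]
Step 4: demand=3,sold=3 ship[1->2]=1 ship[0->1]=2 prod=2 -> [6 12 4]
Step 5: demand=3,sold=3 ship[1->2]=1 ship[0->1]=2 prod=2 -> [6 13 2]
Step 6: demand=3,sold=2 ship[1->2]=1 ship[0->1]=2 prod=2 -> [6 14 1]
Step 7: demand=3,sold=1 ship[1->2]=1 ship[0->1]=2 prod=2 -> [6 15 1]
Step 8: demand=3,sold=1 ship[1->2]=1 ship[0->1]=2 prod=2 -> [6 16 1]
Step 9: demand=3,sold=1 ship[1->2]=1 ship[0->1]=2 prod=2 -> [6 17 1]
Step 10: demand=3,sold=1 ship[1->2]=1 ship[0->1]=2 prod=2 -> [6 18 1]
Step 11: demand=3,sold=1 ship[1->2]=1 ship[0->1]=2 prod=2 -> [6 19 1]
Step 12: demand=3,sold=1 ship[1->2]=1 ship[0->1]=2 prod=2 -> [6 20 1]
First stockout at step 6

6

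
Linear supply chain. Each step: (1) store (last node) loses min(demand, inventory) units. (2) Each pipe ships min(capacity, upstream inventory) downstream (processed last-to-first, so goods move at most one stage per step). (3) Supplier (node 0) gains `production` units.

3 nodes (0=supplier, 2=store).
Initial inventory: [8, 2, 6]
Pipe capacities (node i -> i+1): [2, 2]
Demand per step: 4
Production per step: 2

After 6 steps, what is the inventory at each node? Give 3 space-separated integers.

Step 1: demand=4,sold=4 ship[1->2]=2 ship[0->1]=2 prod=2 -> inv=[8 2 4]
Step 2: demand=4,sold=4 ship[1->2]=2 ship[0->1]=2 prod=2 -> inv=[8 2 2]
Step 3: demand=4,sold=2 ship[1->2]=2 ship[0->1]=2 prod=2 -> inv=[8 2 2]
Step 4: demand=4,sold=2 ship[1->2]=2 ship[0->1]=2 prod=2 -> inv=[8 2 2]
Step 5: demand=4,sold=2 ship[1->2]=2 ship[0->1]=2 prod=2 -> inv=[8 2 2]
Step 6: demand=4,sold=2 ship[1->2]=2 ship[0->1]=2 prod=2 -> inv=[8 2 2]

8 2 2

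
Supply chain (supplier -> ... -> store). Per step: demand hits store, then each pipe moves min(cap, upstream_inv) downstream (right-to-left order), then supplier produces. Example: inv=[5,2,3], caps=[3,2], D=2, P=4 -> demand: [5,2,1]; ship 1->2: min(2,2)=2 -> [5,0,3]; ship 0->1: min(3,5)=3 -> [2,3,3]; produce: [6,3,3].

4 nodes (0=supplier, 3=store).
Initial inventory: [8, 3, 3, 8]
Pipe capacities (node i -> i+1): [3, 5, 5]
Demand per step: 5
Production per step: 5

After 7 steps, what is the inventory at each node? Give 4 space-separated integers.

Step 1: demand=5,sold=5 ship[2->3]=3 ship[1->2]=3 ship[0->1]=3 prod=5 -> inv=[10 3 3 6]
Step 2: demand=5,sold=5 ship[2->3]=3 ship[1->2]=3 ship[0->1]=3 prod=5 -> inv=[12 3 3 4]
Step 3: demand=5,sold=4 ship[2->3]=3 ship[1->2]=3 ship[0->1]=3 prod=5 -> inv=[14 3 3 3]
Step 4: demand=5,sold=3 ship[2->3]=3 ship[1->2]=3 ship[0->1]=3 prod=5 -> inv=[16 3 3 3]
Step 5: demand=5,sold=3 ship[2->3]=3 ship[1->2]=3 ship[0->1]=3 prod=5 -> inv=[18 3 3 3]
Step 6: demand=5,sold=3 ship[2->3]=3 ship[1->2]=3 ship[0->1]=3 prod=5 -> inv=[20 3 3 3]
Step 7: demand=5,sold=3 ship[2->3]=3 ship[1->2]=3 ship[0->1]=3 prod=5 -> inv=[22 3 3 3]

22 3 3 3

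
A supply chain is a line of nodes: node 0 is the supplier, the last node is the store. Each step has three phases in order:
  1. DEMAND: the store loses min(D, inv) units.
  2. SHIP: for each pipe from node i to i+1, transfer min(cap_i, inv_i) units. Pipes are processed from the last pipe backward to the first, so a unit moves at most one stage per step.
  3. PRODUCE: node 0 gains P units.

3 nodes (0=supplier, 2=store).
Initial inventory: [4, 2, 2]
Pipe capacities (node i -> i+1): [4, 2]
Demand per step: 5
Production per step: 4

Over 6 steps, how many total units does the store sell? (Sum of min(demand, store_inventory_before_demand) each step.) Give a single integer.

Step 1: sold=2 (running total=2) -> [4 4 2]
Step 2: sold=2 (running total=4) -> [4 6 2]
Step 3: sold=2 (running total=6) -> [4 8 2]
Step 4: sold=2 (running total=8) -> [4 10 2]
Step 5: sold=2 (running total=10) -> [4 12 2]
Step 6: sold=2 (running total=12) -> [4 14 2]

Answer: 12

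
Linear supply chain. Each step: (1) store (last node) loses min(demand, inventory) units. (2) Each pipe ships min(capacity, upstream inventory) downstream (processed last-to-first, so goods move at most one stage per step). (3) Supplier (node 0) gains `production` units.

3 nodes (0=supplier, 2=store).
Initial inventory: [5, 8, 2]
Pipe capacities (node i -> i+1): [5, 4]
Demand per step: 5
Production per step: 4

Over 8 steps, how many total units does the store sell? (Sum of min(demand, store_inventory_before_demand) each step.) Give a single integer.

Step 1: sold=2 (running total=2) -> [4 9 4]
Step 2: sold=4 (running total=6) -> [4 9 4]
Step 3: sold=4 (running total=10) -> [4 9 4]
Step 4: sold=4 (running total=14) -> [4 9 4]
Step 5: sold=4 (running total=18) -> [4 9 4]
Step 6: sold=4 (running total=22) -> [4 9 4]
Step 7: sold=4 (running total=26) -> [4 9 4]
Step 8: sold=4 (running total=30) -> [4 9 4]

Answer: 30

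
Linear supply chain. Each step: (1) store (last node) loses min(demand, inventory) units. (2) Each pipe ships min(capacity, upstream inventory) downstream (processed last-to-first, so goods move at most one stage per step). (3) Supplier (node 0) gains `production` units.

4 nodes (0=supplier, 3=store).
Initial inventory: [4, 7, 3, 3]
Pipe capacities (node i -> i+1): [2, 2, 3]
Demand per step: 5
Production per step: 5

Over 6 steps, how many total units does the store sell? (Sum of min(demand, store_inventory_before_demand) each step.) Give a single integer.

Answer: 14

Derivation:
Step 1: sold=3 (running total=3) -> [7 7 2 3]
Step 2: sold=3 (running total=6) -> [10 7 2 2]
Step 3: sold=2 (running total=8) -> [13 7 2 2]
Step 4: sold=2 (running total=10) -> [16 7 2 2]
Step 5: sold=2 (running total=12) -> [19 7 2 2]
Step 6: sold=2 (running total=14) -> [22 7 2 2]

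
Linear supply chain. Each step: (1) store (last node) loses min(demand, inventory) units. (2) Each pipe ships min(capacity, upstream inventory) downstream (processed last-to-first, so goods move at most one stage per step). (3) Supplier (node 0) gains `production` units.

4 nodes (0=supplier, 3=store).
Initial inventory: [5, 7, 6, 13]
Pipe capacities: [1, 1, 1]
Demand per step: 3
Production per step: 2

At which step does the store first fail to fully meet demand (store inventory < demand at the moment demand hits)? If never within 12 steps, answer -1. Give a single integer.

Step 1: demand=3,sold=3 ship[2->3]=1 ship[1->2]=1 ship[0->1]=1 prod=2 -> [6 7 6 11]
Step 2: demand=3,sold=3 ship[2->3]=1 ship[1->2]=1 ship[0->1]=1 prod=2 -> [7 7 6 9]
Step 3: demand=3,sold=3 ship[2->3]=1 ship[1->2]=1 ship[0->1]=1 prod=2 -> [8 7 6 7]
Step 4: demand=3,sold=3 ship[2->3]=1 ship[1->2]=1 ship[0->1]=1 prod=2 -> [9 7 6 5]
Step 5: demand=3,sold=3 ship[2->3]=1 ship[1->2]=1 ship[0->1]=1 prod=2 -> [10 7 6 3]
Step 6: demand=3,sold=3 ship[2->3]=1 ship[1->2]=1 ship[0->1]=1 prod=2 -> [11 7 6 1]
Step 7: demand=3,sold=1 ship[2->3]=1 ship[1->2]=1 ship[0->1]=1 prod=2 -> [12 7 6 1]
Step 8: demand=3,sold=1 ship[2->3]=1 ship[1->2]=1 ship[0->1]=1 prod=2 -> [13 7 6 1]
Step 9: demand=3,sold=1 ship[2->3]=1 ship[1->2]=1 ship[0->1]=1 prod=2 -> [14 7 6 1]
Step 10: demand=3,sold=1 ship[2->3]=1 ship[1->2]=1 ship[0->1]=1 prod=2 -> [15 7 6 1]
Step 11: demand=3,sold=1 ship[2->3]=1 ship[1->2]=1 ship[0->1]=1 prod=2 -> [16 7 6 1]
Step 12: demand=3,sold=1 ship[2->3]=1 ship[1->2]=1 ship[0->1]=1 prod=2 -> [17 7 6 1]
First stockout at step 7

7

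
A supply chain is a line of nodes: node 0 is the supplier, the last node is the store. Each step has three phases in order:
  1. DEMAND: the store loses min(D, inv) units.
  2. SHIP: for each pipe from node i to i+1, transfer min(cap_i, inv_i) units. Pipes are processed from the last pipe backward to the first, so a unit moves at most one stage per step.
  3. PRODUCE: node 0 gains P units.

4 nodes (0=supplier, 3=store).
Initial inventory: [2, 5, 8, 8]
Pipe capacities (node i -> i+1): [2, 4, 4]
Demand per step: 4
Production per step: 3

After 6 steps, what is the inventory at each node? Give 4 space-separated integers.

Step 1: demand=4,sold=4 ship[2->3]=4 ship[1->2]=4 ship[0->1]=2 prod=3 -> inv=[3 3 8 8]
Step 2: demand=4,sold=4 ship[2->3]=4 ship[1->2]=3 ship[0->1]=2 prod=3 -> inv=[4 2 7 8]
Step 3: demand=4,sold=4 ship[2->3]=4 ship[1->2]=2 ship[0->1]=2 prod=3 -> inv=[5 2 5 8]
Step 4: demand=4,sold=4 ship[2->3]=4 ship[1->2]=2 ship[0->1]=2 prod=3 -> inv=[6 2 3 8]
Step 5: demand=4,sold=4 ship[2->3]=3 ship[1->2]=2 ship[0->1]=2 prod=3 -> inv=[7 2 2 7]
Step 6: demand=4,sold=4 ship[2->3]=2 ship[1->2]=2 ship[0->1]=2 prod=3 -> inv=[8 2 2 5]

8 2 2 5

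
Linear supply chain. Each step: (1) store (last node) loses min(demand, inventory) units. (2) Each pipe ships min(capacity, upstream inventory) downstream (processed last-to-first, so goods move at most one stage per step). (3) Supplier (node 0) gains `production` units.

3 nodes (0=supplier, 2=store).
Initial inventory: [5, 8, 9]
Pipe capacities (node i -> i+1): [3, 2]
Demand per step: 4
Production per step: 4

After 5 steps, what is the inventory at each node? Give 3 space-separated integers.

Step 1: demand=4,sold=4 ship[1->2]=2 ship[0->1]=3 prod=4 -> inv=[6 9 7]
Step 2: demand=4,sold=4 ship[1->2]=2 ship[0->1]=3 prod=4 -> inv=[7 10 5]
Step 3: demand=4,sold=4 ship[1->2]=2 ship[0->1]=3 prod=4 -> inv=[8 11 3]
Step 4: demand=4,sold=3 ship[1->2]=2 ship[0->1]=3 prod=4 -> inv=[9 12 2]
Step 5: demand=4,sold=2 ship[1->2]=2 ship[0->1]=3 prod=4 -> inv=[10 13 2]

10 13 2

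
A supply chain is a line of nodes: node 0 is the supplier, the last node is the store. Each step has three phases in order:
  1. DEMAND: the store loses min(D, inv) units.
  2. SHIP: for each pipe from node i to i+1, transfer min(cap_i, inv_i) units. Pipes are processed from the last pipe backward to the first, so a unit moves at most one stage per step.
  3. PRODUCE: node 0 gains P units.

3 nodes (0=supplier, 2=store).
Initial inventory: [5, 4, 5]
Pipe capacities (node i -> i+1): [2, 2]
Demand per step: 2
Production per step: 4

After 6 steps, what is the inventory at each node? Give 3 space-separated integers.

Step 1: demand=2,sold=2 ship[1->2]=2 ship[0->1]=2 prod=4 -> inv=[7 4 5]
Step 2: demand=2,sold=2 ship[1->2]=2 ship[0->1]=2 prod=4 -> inv=[9 4 5]
Step 3: demand=2,sold=2 ship[1->2]=2 ship[0->1]=2 prod=4 -> inv=[11 4 5]
Step 4: demand=2,sold=2 ship[1->2]=2 ship[0->1]=2 prod=4 -> inv=[13 4 5]
Step 5: demand=2,sold=2 ship[1->2]=2 ship[0->1]=2 prod=4 -> inv=[15 4 5]
Step 6: demand=2,sold=2 ship[1->2]=2 ship[0->1]=2 prod=4 -> inv=[17 4 5]

17 4 5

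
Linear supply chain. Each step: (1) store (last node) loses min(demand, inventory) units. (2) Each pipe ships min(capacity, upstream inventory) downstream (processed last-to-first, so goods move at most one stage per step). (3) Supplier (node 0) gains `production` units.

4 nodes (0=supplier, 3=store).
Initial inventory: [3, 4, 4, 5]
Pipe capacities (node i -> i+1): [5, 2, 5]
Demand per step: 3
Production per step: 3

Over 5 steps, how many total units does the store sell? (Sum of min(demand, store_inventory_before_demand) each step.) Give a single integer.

Step 1: sold=3 (running total=3) -> [3 5 2 6]
Step 2: sold=3 (running total=6) -> [3 6 2 5]
Step 3: sold=3 (running total=9) -> [3 7 2 4]
Step 4: sold=3 (running total=12) -> [3 8 2 3]
Step 5: sold=3 (running total=15) -> [3 9 2 2]

Answer: 15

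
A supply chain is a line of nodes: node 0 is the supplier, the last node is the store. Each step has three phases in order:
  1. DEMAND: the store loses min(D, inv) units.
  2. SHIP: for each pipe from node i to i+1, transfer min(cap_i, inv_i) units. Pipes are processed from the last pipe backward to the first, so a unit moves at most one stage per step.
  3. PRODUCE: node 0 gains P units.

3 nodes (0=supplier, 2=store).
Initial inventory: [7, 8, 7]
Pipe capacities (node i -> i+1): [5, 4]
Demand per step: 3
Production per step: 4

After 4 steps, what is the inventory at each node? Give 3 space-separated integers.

Step 1: demand=3,sold=3 ship[1->2]=4 ship[0->1]=5 prod=4 -> inv=[6 9 8]
Step 2: demand=3,sold=3 ship[1->2]=4 ship[0->1]=5 prod=4 -> inv=[5 10 9]
Step 3: demand=3,sold=3 ship[1->2]=4 ship[0->1]=5 prod=4 -> inv=[4 11 10]
Step 4: demand=3,sold=3 ship[1->2]=4 ship[0->1]=4 prod=4 -> inv=[4 11 11]

4 11 11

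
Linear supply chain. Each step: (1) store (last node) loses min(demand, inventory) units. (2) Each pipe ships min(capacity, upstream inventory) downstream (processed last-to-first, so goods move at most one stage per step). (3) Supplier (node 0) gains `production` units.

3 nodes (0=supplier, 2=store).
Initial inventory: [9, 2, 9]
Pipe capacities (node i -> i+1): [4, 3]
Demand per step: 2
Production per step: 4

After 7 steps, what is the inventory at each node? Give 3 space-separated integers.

Step 1: demand=2,sold=2 ship[1->2]=2 ship[0->1]=4 prod=4 -> inv=[9 4 9]
Step 2: demand=2,sold=2 ship[1->2]=3 ship[0->1]=4 prod=4 -> inv=[9 5 10]
Step 3: demand=2,sold=2 ship[1->2]=3 ship[0->1]=4 prod=4 -> inv=[9 6 11]
Step 4: demand=2,sold=2 ship[1->2]=3 ship[0->1]=4 prod=4 -> inv=[9 7 12]
Step 5: demand=2,sold=2 ship[1->2]=3 ship[0->1]=4 prod=4 -> inv=[9 8 13]
Step 6: demand=2,sold=2 ship[1->2]=3 ship[0->1]=4 prod=4 -> inv=[9 9 14]
Step 7: demand=2,sold=2 ship[1->2]=3 ship[0->1]=4 prod=4 -> inv=[9 10 15]

9 10 15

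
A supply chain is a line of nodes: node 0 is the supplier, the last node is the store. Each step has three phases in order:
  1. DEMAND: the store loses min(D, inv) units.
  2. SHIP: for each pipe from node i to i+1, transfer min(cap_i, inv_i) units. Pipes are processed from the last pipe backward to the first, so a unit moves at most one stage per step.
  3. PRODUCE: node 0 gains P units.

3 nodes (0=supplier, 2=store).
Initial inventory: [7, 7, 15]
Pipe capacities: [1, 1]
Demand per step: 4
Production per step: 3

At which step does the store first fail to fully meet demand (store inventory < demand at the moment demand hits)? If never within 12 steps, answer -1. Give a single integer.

Step 1: demand=4,sold=4 ship[1->2]=1 ship[0->1]=1 prod=3 -> [9 7 12]
Step 2: demand=4,sold=4 ship[1->2]=1 ship[0->1]=1 prod=3 -> [11 7 9]
Step 3: demand=4,sold=4 ship[1->2]=1 ship[0->1]=1 prod=3 -> [13 7 6]
Step 4: demand=4,sold=4 ship[1->2]=1 ship[0->1]=1 prod=3 -> [15 7 3]
Step 5: demand=4,sold=3 ship[1->2]=1 ship[0->1]=1 prod=3 -> [17 7 1]
Step 6: demand=4,sold=1 ship[1->2]=1 ship[0->1]=1 prod=3 -> [19 7 1]
Step 7: demand=4,sold=1 ship[1->2]=1 ship[0->1]=1 prod=3 -> [21 7 1]
Step 8: demand=4,sold=1 ship[1->2]=1 ship[0->1]=1 prod=3 -> [23 7 1]
Step 9: demand=4,sold=1 ship[1->2]=1 ship[0->1]=1 prod=3 -> [25 7 1]
Step 10: demand=4,sold=1 ship[1->2]=1 ship[0->1]=1 prod=3 -> [27 7 1]
Step 11: demand=4,sold=1 ship[1->2]=1 ship[0->1]=1 prod=3 -> [29 7 1]
Step 12: demand=4,sold=1 ship[1->2]=1 ship[0->1]=1 prod=3 -> [31 7 1]
First stockout at step 5

5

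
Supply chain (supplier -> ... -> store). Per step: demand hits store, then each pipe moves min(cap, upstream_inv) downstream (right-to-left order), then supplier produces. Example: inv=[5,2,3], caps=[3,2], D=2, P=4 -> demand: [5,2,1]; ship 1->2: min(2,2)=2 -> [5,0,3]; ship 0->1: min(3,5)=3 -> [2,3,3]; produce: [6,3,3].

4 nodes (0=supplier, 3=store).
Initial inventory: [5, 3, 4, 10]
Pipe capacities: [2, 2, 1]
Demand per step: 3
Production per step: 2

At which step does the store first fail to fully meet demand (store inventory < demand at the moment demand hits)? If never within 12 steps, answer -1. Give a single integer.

Step 1: demand=3,sold=3 ship[2->3]=1 ship[1->2]=2 ship[0->1]=2 prod=2 -> [5 3 5 8]
Step 2: demand=3,sold=3 ship[2->3]=1 ship[1->2]=2 ship[0->1]=2 prod=2 -> [5 3 6 6]
Step 3: demand=3,sold=3 ship[2->3]=1 ship[1->2]=2 ship[0->1]=2 prod=2 -> [5 3 7 4]
Step 4: demand=3,sold=3 ship[2->3]=1 ship[1->2]=2 ship[0->1]=2 prod=2 -> [5 3 8 2]
Step 5: demand=3,sold=2 ship[2->3]=1 ship[1->2]=2 ship[0->1]=2 prod=2 -> [5 3 9 1]
Step 6: demand=3,sold=1 ship[2->3]=1 ship[1->2]=2 ship[0->1]=2 prod=2 -> [5 3 10 1]
Step 7: demand=3,sold=1 ship[2->3]=1 ship[1->2]=2 ship[0->1]=2 prod=2 -> [5 3 11 1]
Step 8: demand=3,sold=1 ship[2->3]=1 ship[1->2]=2 ship[0->1]=2 prod=2 -> [5 3 12 1]
Step 9: demand=3,sold=1 ship[2->3]=1 ship[1->2]=2 ship[0->1]=2 prod=2 -> [5 3 13 1]
Step 10: demand=3,sold=1 ship[2->3]=1 ship[1->2]=2 ship[0->1]=2 prod=2 -> [5 3 14 1]
Step 11: demand=3,sold=1 ship[2->3]=1 ship[1->2]=2 ship[0->1]=2 prod=2 -> [5 3 15 1]
Step 12: demand=3,sold=1 ship[2->3]=1 ship[1->2]=2 ship[0->1]=2 prod=2 -> [5 3 16 1]
First stockout at step 5

5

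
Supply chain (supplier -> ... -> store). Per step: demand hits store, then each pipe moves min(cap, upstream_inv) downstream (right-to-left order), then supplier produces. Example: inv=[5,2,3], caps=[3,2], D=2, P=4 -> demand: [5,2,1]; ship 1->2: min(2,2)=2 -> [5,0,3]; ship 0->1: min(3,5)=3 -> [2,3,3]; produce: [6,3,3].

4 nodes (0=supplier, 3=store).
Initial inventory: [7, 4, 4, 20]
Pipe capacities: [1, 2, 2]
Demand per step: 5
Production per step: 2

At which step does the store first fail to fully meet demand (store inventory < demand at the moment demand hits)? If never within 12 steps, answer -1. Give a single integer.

Step 1: demand=5,sold=5 ship[2->3]=2 ship[1->2]=2 ship[0->1]=1 prod=2 -> [8 3 4 17]
Step 2: demand=5,sold=5 ship[2->3]=2 ship[1->2]=2 ship[0->1]=1 prod=2 -> [9 2 4 14]
Step 3: demand=5,sold=5 ship[2->3]=2 ship[1->2]=2 ship[0->1]=1 prod=2 -> [10 1 4 11]
Step 4: demand=5,sold=5 ship[2->3]=2 ship[1->2]=1 ship[0->1]=1 prod=2 -> [11 1 3 8]
Step 5: demand=5,sold=5 ship[2->3]=2 ship[1->2]=1 ship[0->1]=1 prod=2 -> [12 1 2 5]
Step 6: demand=5,sold=5 ship[2->3]=2 ship[1->2]=1 ship[0->1]=1 prod=2 -> [13 1 1 2]
Step 7: demand=5,sold=2 ship[2->3]=1 ship[1->2]=1 ship[0->1]=1 prod=2 -> [14 1 1 1]
Step 8: demand=5,sold=1 ship[2->3]=1 ship[1->2]=1 ship[0->1]=1 prod=2 -> [15 1 1 1]
Step 9: demand=5,sold=1 ship[2->3]=1 ship[1->2]=1 ship[0->1]=1 prod=2 -> [16 1 1 1]
Step 10: demand=5,sold=1 ship[2->3]=1 ship[1->2]=1 ship[0->1]=1 prod=2 -> [17 1 1 1]
Step 11: demand=5,sold=1 ship[2->3]=1 ship[1->2]=1 ship[0->1]=1 prod=2 -> [18 1 1 1]
Step 12: demand=5,sold=1 ship[2->3]=1 ship[1->2]=1 ship[0->1]=1 prod=2 -> [19 1 1 1]
First stockout at step 7

7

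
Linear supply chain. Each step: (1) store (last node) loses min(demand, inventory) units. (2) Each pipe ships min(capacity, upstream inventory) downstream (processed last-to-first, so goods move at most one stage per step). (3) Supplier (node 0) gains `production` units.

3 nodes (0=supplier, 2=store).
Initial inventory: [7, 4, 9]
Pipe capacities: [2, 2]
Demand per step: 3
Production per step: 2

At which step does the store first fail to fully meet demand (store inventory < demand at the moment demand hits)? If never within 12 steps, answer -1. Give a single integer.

Step 1: demand=3,sold=3 ship[1->2]=2 ship[0->1]=2 prod=2 -> [7 4 8]
Step 2: demand=3,sold=3 ship[1->2]=2 ship[0->1]=2 prod=2 -> [7 4 7]
Step 3: demand=3,sold=3 ship[1->2]=2 ship[0->1]=2 prod=2 -> [7 4 6]
Step 4: demand=3,sold=3 ship[1->2]=2 ship[0->1]=2 prod=2 -> [7 4 5]
Step 5: demand=3,sold=3 ship[1->2]=2 ship[0->1]=2 prod=2 -> [7 4 4]
Step 6: demand=3,sold=3 ship[1->2]=2 ship[0->1]=2 prod=2 -> [7 4 3]
Step 7: demand=3,sold=3 ship[1->2]=2 ship[0->1]=2 prod=2 -> [7 4 2]
Step 8: demand=3,sold=2 ship[1->2]=2 ship[0->1]=2 prod=2 -> [7 4 2]
Step 9: demand=3,sold=2 ship[1->2]=2 ship[0->1]=2 prod=2 -> [7 4 2]
Step 10: demand=3,sold=2 ship[1->2]=2 ship[0->1]=2 prod=2 -> [7 4 2]
Step 11: demand=3,sold=2 ship[1->2]=2 ship[0->1]=2 prod=2 -> [7 4 2]
Step 12: demand=3,sold=2 ship[1->2]=2 ship[0->1]=2 prod=2 -> [7 4 2]
First stockout at step 8

8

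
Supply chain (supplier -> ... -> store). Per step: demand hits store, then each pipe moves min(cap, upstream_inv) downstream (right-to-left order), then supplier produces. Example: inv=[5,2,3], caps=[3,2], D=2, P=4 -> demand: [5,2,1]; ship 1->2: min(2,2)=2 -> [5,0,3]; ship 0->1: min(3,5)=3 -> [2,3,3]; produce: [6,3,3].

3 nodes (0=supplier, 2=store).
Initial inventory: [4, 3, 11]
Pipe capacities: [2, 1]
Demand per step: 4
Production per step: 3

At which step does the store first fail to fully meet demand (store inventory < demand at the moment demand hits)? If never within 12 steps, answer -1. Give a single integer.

Step 1: demand=4,sold=4 ship[1->2]=1 ship[0->1]=2 prod=3 -> [5 4 8]
Step 2: demand=4,sold=4 ship[1->2]=1 ship[0->1]=2 prod=3 -> [6 5 5]
Step 3: demand=4,sold=4 ship[1->2]=1 ship[0->1]=2 prod=3 -> [7 6 2]
Step 4: demand=4,sold=2 ship[1->2]=1 ship[0->1]=2 prod=3 -> [8 7 1]
Step 5: demand=4,sold=1 ship[1->2]=1 ship[0->1]=2 prod=3 -> [9 8 1]
Step 6: demand=4,sold=1 ship[1->2]=1 ship[0->1]=2 prod=3 -> [10 9 1]
Step 7: demand=4,sold=1 ship[1->2]=1 ship[0->1]=2 prod=3 -> [11 10 1]
Step 8: demand=4,sold=1 ship[1->2]=1 ship[0->1]=2 prod=3 -> [12 11 1]
Step 9: demand=4,sold=1 ship[1->2]=1 ship[0->1]=2 prod=3 -> [13 12 1]
Step 10: demand=4,sold=1 ship[1->2]=1 ship[0->1]=2 prod=3 -> [14 13 1]
Step 11: demand=4,sold=1 ship[1->2]=1 ship[0->1]=2 prod=3 -> [15 14 1]
Step 12: demand=4,sold=1 ship[1->2]=1 ship[0->1]=2 prod=3 -> [16 15 1]
First stockout at step 4

4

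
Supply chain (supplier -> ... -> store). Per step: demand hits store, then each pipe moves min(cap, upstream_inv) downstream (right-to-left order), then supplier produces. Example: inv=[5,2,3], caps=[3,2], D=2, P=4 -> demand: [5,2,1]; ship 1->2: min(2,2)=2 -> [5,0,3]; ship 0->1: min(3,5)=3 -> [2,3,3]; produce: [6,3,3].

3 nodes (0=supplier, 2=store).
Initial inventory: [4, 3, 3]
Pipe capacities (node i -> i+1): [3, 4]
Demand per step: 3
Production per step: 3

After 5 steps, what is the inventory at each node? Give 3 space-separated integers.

Step 1: demand=3,sold=3 ship[1->2]=3 ship[0->1]=3 prod=3 -> inv=[4 3 3]
Step 2: demand=3,sold=3 ship[1->2]=3 ship[0->1]=3 prod=3 -> inv=[4 3 3]
Step 3: demand=3,sold=3 ship[1->2]=3 ship[0->1]=3 prod=3 -> inv=[4 3 3]
Step 4: demand=3,sold=3 ship[1->2]=3 ship[0->1]=3 prod=3 -> inv=[4 3 3]
Step 5: demand=3,sold=3 ship[1->2]=3 ship[0->1]=3 prod=3 -> inv=[4 3 3]

4 3 3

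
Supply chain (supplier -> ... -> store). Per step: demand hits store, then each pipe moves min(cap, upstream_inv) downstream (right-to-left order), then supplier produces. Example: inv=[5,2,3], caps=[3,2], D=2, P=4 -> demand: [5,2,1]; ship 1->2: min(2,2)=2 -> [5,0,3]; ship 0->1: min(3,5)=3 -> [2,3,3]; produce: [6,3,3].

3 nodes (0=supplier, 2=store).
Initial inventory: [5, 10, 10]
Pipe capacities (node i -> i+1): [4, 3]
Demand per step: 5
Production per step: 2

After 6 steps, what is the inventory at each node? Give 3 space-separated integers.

Step 1: demand=5,sold=5 ship[1->2]=3 ship[0->1]=4 prod=2 -> inv=[3 11 8]
Step 2: demand=5,sold=5 ship[1->2]=3 ship[0->1]=3 prod=2 -> inv=[2 11 6]
Step 3: demand=5,sold=5 ship[1->2]=3 ship[0->1]=2 prod=2 -> inv=[2 10 4]
Step 4: demand=5,sold=4 ship[1->2]=3 ship[0->1]=2 prod=2 -> inv=[2 9 3]
Step 5: demand=5,sold=3 ship[1->2]=3 ship[0->1]=2 prod=2 -> inv=[2 8 3]
Step 6: demand=5,sold=3 ship[1->2]=3 ship[0->1]=2 prod=2 -> inv=[2 7 3]

2 7 3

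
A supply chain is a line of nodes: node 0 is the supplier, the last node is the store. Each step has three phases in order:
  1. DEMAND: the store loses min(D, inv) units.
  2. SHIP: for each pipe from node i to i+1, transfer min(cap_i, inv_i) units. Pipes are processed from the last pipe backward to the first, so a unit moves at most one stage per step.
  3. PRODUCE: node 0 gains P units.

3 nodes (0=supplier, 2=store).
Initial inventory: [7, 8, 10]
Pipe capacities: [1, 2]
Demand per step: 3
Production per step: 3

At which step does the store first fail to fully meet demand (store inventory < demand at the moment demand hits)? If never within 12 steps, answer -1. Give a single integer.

Step 1: demand=3,sold=3 ship[1->2]=2 ship[0->1]=1 prod=3 -> [9 7 9]
Step 2: demand=3,sold=3 ship[1->2]=2 ship[0->1]=1 prod=3 -> [11 6 8]
Step 3: demand=3,sold=3 ship[1->2]=2 ship[0->1]=1 prod=3 -> [13 5 7]
Step 4: demand=3,sold=3 ship[1->2]=2 ship[0->1]=1 prod=3 -> [15 4 6]
Step 5: demand=3,sold=3 ship[1->2]=2 ship[0->1]=1 prod=3 -> [17 3 5]
Step 6: demand=3,sold=3 ship[1->2]=2 ship[0->1]=1 prod=3 -> [19 2 4]
Step 7: demand=3,sold=3 ship[1->2]=2 ship[0->1]=1 prod=3 -> [21 1 3]
Step 8: demand=3,sold=3 ship[1->2]=1 ship[0->1]=1 prod=3 -> [23 1 1]
Step 9: demand=3,sold=1 ship[1->2]=1 ship[0->1]=1 prod=3 -> [25 1 1]
Step 10: demand=3,sold=1 ship[1->2]=1 ship[0->1]=1 prod=3 -> [27 1 1]
Step 11: demand=3,sold=1 ship[1->2]=1 ship[0->1]=1 prod=3 -> [29 1 1]
Step 12: demand=3,sold=1 ship[1->2]=1 ship[0->1]=1 prod=3 -> [31 1 1]
First stockout at step 9

9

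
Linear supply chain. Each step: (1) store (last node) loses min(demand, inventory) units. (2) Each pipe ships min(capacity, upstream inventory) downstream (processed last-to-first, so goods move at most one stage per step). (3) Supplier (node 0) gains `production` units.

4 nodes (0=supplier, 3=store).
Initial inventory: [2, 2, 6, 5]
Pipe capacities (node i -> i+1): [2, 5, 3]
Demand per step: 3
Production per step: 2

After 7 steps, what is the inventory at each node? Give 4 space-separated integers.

Step 1: demand=3,sold=3 ship[2->3]=3 ship[1->2]=2 ship[0->1]=2 prod=2 -> inv=[2 2 5 5]
Step 2: demand=3,sold=3 ship[2->3]=3 ship[1->2]=2 ship[0->1]=2 prod=2 -> inv=[2 2 4 5]
Step 3: demand=3,sold=3 ship[2->3]=3 ship[1->2]=2 ship[0->1]=2 prod=2 -> inv=[2 2 3 5]
Step 4: demand=3,sold=3 ship[2->3]=3 ship[1->2]=2 ship[0->1]=2 prod=2 -> inv=[2 2 2 5]
Step 5: demand=3,sold=3 ship[2->3]=2 ship[1->2]=2 ship[0->1]=2 prod=2 -> inv=[2 2 2 4]
Step 6: demand=3,sold=3 ship[2->3]=2 ship[1->2]=2 ship[0->1]=2 prod=2 -> inv=[2 2 2 3]
Step 7: demand=3,sold=3 ship[2->3]=2 ship[1->2]=2 ship[0->1]=2 prod=2 -> inv=[2 2 2 2]

2 2 2 2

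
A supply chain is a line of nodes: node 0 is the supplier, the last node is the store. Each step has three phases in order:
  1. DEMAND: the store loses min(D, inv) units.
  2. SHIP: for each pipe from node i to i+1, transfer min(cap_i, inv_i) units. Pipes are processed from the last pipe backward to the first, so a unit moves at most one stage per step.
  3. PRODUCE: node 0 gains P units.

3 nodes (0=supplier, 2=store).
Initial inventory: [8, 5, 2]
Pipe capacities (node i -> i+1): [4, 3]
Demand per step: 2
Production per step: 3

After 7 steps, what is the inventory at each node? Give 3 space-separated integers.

Step 1: demand=2,sold=2 ship[1->2]=3 ship[0->1]=4 prod=3 -> inv=[7 6 3]
Step 2: demand=2,sold=2 ship[1->2]=3 ship[0->1]=4 prod=3 -> inv=[6 7 4]
Step 3: demand=2,sold=2 ship[1->2]=3 ship[0->1]=4 prod=3 -> inv=[5 8 5]
Step 4: demand=2,sold=2 ship[1->2]=3 ship[0->1]=4 prod=3 -> inv=[4 9 6]
Step 5: demand=2,sold=2 ship[1->2]=3 ship[0->1]=4 prod=3 -> inv=[3 10 7]
Step 6: demand=2,sold=2 ship[1->2]=3 ship[0->1]=3 prod=3 -> inv=[3 10 8]
Step 7: demand=2,sold=2 ship[1->2]=3 ship[0->1]=3 prod=3 -> inv=[3 10 9]

3 10 9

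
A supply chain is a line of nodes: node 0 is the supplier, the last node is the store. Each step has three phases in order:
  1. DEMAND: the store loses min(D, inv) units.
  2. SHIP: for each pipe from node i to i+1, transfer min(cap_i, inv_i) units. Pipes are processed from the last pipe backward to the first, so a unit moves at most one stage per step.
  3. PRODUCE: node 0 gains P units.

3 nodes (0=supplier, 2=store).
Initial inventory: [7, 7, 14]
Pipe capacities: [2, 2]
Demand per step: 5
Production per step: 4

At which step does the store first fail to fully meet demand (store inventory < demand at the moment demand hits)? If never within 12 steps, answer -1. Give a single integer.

Step 1: demand=5,sold=5 ship[1->2]=2 ship[0->1]=2 prod=4 -> [9 7 11]
Step 2: demand=5,sold=5 ship[1->2]=2 ship[0->1]=2 prod=4 -> [11 7 8]
Step 3: demand=5,sold=5 ship[1->2]=2 ship[0->1]=2 prod=4 -> [13 7 5]
Step 4: demand=5,sold=5 ship[1->2]=2 ship[0->1]=2 prod=4 -> [15 7 2]
Step 5: demand=5,sold=2 ship[1->2]=2 ship[0->1]=2 prod=4 -> [17 7 2]
Step 6: demand=5,sold=2 ship[1->2]=2 ship[0->1]=2 prod=4 -> [19 7 2]
Step 7: demand=5,sold=2 ship[1->2]=2 ship[0->1]=2 prod=4 -> [21 7 2]
Step 8: demand=5,sold=2 ship[1->2]=2 ship[0->1]=2 prod=4 -> [23 7 2]
Step 9: demand=5,sold=2 ship[1->2]=2 ship[0->1]=2 prod=4 -> [25 7 2]
Step 10: demand=5,sold=2 ship[1->2]=2 ship[0->1]=2 prod=4 -> [27 7 2]
Step 11: demand=5,sold=2 ship[1->2]=2 ship[0->1]=2 prod=4 -> [29 7 2]
Step 12: demand=5,sold=2 ship[1->2]=2 ship[0->1]=2 prod=4 -> [31 7 2]
First stockout at step 5

5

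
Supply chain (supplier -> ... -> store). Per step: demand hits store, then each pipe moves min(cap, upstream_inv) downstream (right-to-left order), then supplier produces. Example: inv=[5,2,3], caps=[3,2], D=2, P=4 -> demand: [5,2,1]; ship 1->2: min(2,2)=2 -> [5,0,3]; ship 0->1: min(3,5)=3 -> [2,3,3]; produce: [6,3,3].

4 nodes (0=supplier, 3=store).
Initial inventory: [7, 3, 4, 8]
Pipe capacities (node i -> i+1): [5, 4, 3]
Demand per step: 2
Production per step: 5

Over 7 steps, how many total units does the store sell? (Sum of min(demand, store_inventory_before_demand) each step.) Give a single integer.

Step 1: sold=2 (running total=2) -> [7 5 4 9]
Step 2: sold=2 (running total=4) -> [7 6 5 10]
Step 3: sold=2 (running total=6) -> [7 7 6 11]
Step 4: sold=2 (running total=8) -> [7 8 7 12]
Step 5: sold=2 (running total=10) -> [7 9 8 13]
Step 6: sold=2 (running total=12) -> [7 10 9 14]
Step 7: sold=2 (running total=14) -> [7 11 10 15]

Answer: 14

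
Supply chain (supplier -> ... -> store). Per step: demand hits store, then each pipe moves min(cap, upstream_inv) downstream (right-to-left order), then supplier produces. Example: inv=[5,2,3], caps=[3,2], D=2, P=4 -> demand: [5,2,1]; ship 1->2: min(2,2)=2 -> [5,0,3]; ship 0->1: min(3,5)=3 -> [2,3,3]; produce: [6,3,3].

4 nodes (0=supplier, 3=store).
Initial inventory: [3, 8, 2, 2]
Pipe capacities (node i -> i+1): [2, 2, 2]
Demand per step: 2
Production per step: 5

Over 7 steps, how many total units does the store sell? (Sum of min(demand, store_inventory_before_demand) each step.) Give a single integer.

Step 1: sold=2 (running total=2) -> [6 8 2 2]
Step 2: sold=2 (running total=4) -> [9 8 2 2]
Step 3: sold=2 (running total=6) -> [12 8 2 2]
Step 4: sold=2 (running total=8) -> [15 8 2 2]
Step 5: sold=2 (running total=10) -> [18 8 2 2]
Step 6: sold=2 (running total=12) -> [21 8 2 2]
Step 7: sold=2 (running total=14) -> [24 8 2 2]

Answer: 14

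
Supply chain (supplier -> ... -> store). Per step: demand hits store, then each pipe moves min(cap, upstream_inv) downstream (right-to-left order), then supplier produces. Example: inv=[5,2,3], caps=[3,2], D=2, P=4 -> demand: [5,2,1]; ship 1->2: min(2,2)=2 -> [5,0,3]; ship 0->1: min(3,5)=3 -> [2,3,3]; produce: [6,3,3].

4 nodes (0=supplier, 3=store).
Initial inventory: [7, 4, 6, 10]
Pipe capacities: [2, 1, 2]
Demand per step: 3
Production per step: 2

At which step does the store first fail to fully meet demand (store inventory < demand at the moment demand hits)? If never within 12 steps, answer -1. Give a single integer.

Step 1: demand=3,sold=3 ship[2->3]=2 ship[1->2]=1 ship[0->1]=2 prod=2 -> [7 5 5 9]
Step 2: demand=3,sold=3 ship[2->3]=2 ship[1->2]=1 ship[0->1]=2 prod=2 -> [7 6 4 8]
Step 3: demand=3,sold=3 ship[2->3]=2 ship[1->2]=1 ship[0->1]=2 prod=2 -> [7 7 3 7]
Step 4: demand=3,sold=3 ship[2->3]=2 ship[1->2]=1 ship[0->1]=2 prod=2 -> [7 8 2 6]
Step 5: demand=3,sold=3 ship[2->3]=2 ship[1->2]=1 ship[0->1]=2 prod=2 -> [7 9 1 5]
Step 6: demand=3,sold=3 ship[2->3]=1 ship[1->2]=1 ship[0->1]=2 prod=2 -> [7 10 1 3]
Step 7: demand=3,sold=3 ship[2->3]=1 ship[1->2]=1 ship[0->1]=2 prod=2 -> [7 11 1 1]
Step 8: demand=3,sold=1 ship[2->3]=1 ship[1->2]=1 ship[0->1]=2 prod=2 -> [7 12 1 1]
Step 9: demand=3,sold=1 ship[2->3]=1 ship[1->2]=1 ship[0->1]=2 prod=2 -> [7 13 1 1]
Step 10: demand=3,sold=1 ship[2->3]=1 ship[1->2]=1 ship[0->1]=2 prod=2 -> [7 14 1 1]
Step 11: demand=3,sold=1 ship[2->3]=1 ship[1->2]=1 ship[0->1]=2 prod=2 -> [7 15 1 1]
Step 12: demand=3,sold=1 ship[2->3]=1 ship[1->2]=1 ship[0->1]=2 prod=2 -> [7 16 1 1]
First stockout at step 8

8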